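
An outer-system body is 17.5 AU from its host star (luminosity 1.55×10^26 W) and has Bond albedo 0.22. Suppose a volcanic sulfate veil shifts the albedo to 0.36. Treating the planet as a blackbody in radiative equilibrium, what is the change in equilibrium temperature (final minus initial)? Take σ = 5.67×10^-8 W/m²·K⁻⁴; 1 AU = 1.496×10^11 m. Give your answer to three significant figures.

d = 17.5 × 1.496×10^11 m = 2.618×10^12 m.
S = L/(4πd²) = 1.800 W/m².
With α = 0.22, T₁ = 49.88 K.
Final:   T₂ = [S(1−0.36)/(4σ)]^(1/4) = 47.47 K.
ΔT = T₂ − T₁ = -2.407 K.

-2.41 kelvin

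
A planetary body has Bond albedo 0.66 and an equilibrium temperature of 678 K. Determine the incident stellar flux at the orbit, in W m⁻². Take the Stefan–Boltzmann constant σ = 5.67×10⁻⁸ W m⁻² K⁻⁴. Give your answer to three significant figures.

1.41×10^5 W m⁻²

From S(1−α)/4 = σT⁴: S = 4σT⁴/(1−α).
The emitted flux is σT⁴ = 11980 W m⁻².
S = 4·11980/0.34 = 1.410×10^5 W m⁻².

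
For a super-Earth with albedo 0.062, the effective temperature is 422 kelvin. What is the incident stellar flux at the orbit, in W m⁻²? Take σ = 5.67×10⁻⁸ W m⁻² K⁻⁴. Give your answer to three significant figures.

7670 W m⁻²

From S(1−α)/4 = σT⁴: S = 4σT⁴/(1−α).
σT⁴ = 5.67×10⁻⁸·(422)⁴ = 1798 W m⁻².
So S = 4×1798/(1−0.062) = 7668 W m⁻².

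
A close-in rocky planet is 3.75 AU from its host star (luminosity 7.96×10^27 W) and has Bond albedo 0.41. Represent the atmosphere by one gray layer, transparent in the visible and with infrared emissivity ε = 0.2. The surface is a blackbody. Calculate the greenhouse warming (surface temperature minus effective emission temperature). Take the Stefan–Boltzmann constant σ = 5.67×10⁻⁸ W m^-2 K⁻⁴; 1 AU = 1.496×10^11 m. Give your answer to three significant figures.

d = 3.75 × 1.496×10^11 m = 5.610×10^11 m.
Spreading L over a sphere of radius d: S = 7.96×10^27/(4π·5.61×10^11²) = 2013 W m^-2.
The planet radiates to space at T_e = [S(1−α)/(4σ)]^(1/4) = 269.0 K.
The surface balance (absorbed SW + ε·downward IR = σT_s⁴) with T_a⁴ = T_s⁴/2 reduces to T_s = T_e·[2/(2−ε)]^¼ = 276.2 K.
Greenhouse warming: T_s − T_e = 7.180 K.

7.18 kelvin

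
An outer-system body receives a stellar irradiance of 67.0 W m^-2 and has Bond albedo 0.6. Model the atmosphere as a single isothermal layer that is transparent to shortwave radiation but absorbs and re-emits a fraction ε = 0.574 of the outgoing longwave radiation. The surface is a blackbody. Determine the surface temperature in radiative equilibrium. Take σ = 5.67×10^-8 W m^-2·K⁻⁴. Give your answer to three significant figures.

113 K

The planet radiates to space at T_e = [S(1−α)/(4σ)]^(1/4) = 104.3 K.
Surface balance with a leaky layer gives σT_s⁴ = σT_e⁴·2/(2−ε), so T_s = T_e·[2/(2−0.574)]^(1/4) = 113.5 K.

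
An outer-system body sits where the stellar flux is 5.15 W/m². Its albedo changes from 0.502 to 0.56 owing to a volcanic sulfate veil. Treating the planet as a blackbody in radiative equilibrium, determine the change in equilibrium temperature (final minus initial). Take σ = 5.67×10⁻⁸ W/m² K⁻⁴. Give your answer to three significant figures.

With α = 0.502, T₁ = 57.99 K.
With α = 0.56, T₂ = 56.22 K.
Change: 56.22 − 57.99 = -1.768 K.

-1.77 K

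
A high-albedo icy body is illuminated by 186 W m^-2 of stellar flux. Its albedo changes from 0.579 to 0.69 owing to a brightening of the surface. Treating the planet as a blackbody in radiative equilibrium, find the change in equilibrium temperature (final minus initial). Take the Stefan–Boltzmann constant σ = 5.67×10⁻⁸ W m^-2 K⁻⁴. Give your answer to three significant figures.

Before: T₁ = [186.0·0.421/(4σ)]^(1/4) = 136.3 K.
After:  T₂ = [186.0·0.31/(4σ)]^(1/4) = 126.3 K.
ΔT = T₂ − T₁ = -10.04 K.

-10.0 kelvin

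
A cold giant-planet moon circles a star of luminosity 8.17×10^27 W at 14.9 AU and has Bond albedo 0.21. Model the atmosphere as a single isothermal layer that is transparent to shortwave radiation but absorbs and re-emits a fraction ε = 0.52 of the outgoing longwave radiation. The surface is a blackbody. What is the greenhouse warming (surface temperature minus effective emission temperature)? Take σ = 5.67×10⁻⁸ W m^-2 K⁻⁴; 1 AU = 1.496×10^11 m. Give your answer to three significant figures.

Orbital distance: d = 14.9 AU = 2.229×10^12 m.
Spreading L over a sphere of radius d: S = 8.17×10^27/(4π·2.23×10^12²) = 130.9 W m^-2.
At the top of the atmosphere, σT_e⁴ = S(1−α)/4 = 25.84 W m^-2, giving T_e = 146.1 K.
Surface balance with a leaky layer gives σT_s⁴ = σT_e⁴·2/(2−ε), so T_s = T_e·[2/(2−0.52)]^(1/4) = 157.5 K.
Greenhouse warming: T_s − T_e = 11.42 K.

11.4 kelvin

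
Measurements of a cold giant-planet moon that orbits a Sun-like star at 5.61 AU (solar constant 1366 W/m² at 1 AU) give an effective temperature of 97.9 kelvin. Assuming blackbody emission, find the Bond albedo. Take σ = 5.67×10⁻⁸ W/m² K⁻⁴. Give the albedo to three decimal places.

Flux at the orbit: S = 1366/(5.61)² = 43.40 W/m².
From σT⁴ = S(1−α)/4 we invert for α: 1−α = 4σT⁴/S.
σT⁴ = 5.209 W/m², so 4σT⁴ = 20.83 W/m².
Hence α = 1 − 20.83/43.40 = 0.5200.

0.520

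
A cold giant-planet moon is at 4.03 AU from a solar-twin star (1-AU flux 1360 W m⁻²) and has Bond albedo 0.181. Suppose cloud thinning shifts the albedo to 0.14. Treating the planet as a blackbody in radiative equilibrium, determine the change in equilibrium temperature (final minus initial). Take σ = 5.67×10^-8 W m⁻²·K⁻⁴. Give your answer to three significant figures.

1.62 K

Irradiance scales as 1/d², so S = 1360 W m⁻² × (1/4.03)² = 83.74 W m⁻².
Before: T₁ = [83.74·0.819/(4σ)]^(1/4) = 131.9 K.
Final:   T₂ = [S(1−0.14)/(4σ)]^(1/4) = 133.5 K.
ΔT = T₂ − T₁ = 1.620 K.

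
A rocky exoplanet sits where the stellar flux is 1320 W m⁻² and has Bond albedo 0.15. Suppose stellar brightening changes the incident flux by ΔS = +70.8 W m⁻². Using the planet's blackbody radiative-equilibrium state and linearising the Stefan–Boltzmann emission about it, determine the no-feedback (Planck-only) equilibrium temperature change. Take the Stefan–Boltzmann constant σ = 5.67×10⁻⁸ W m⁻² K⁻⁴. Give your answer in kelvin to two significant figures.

3.6 K

The baseline emission temperature is T_e = 265.2 K.
TOA radiative forcing: ΔF = (1−α)ΔS/4 = 0.85·(+70.8)/4 = 15.04 W m⁻².
Planck response: λ_P = 4σT_e³ = 4·5.67×10⁻⁸·(265.2)³ = 4.231 W m⁻²/K.
ΔT₀ = ΔF/λ_P = 15.04/4.231 = 3.56 K.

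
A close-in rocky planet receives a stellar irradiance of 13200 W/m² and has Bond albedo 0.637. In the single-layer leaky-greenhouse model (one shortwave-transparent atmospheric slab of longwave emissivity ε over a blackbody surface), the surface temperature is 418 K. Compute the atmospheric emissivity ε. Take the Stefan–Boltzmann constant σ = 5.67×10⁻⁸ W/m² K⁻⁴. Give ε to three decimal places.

First, T_e = [13200·(1−0.637)/(4σ)]^(1/4) = 381.2 K.
Inverting T_s⁴ = 2T_e⁴/(2−ε): (T_e/T_s)⁴ = 0.6920, so ε = 2(1 − 0.6920) = 0.6159.

0.616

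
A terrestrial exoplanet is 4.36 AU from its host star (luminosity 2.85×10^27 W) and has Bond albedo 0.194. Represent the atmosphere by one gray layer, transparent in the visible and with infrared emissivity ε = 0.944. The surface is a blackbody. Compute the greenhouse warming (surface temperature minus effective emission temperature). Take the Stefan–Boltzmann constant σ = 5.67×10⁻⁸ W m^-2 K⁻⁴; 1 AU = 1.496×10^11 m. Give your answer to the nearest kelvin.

Orbital distance: d = 4.36 AU = 6.523×10^11 m.
S = L/(4πd²) = 533.1 W m^-2.
Effective emission temperature (TOA balance): σT_e⁴ = S(1−α)/4 = 107.4 W m^-2 → T_e = 208.6 K.
The surface balance (absorbed SW + ε·downward IR = σT_s⁴) with T_a⁴ = T_s⁴/2 reduces to T_s = T_e·[2/(2−ε)]^¼ = 244.7 K.
The atmosphere warms the surface by 36.12 K.

36 kelvin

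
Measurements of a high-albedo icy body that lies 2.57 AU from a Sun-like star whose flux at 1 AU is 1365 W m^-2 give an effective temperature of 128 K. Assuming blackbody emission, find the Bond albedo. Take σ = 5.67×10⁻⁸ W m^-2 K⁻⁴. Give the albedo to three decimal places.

0.705

Irradiance scales as 1/d², so S = 1365 W m^-2 × (1/2.57)² = 206.7 W m^-2.
Energy balance: S(1−α)/4 = σT⁴, so 1−α = 4σT⁴/S.
σT⁴ = 15.22 W m^-2, so 4σT⁴ = 60.88 W m^-2.
1−α = 60.88/206.7 = 0.2946, so α = 0.7054.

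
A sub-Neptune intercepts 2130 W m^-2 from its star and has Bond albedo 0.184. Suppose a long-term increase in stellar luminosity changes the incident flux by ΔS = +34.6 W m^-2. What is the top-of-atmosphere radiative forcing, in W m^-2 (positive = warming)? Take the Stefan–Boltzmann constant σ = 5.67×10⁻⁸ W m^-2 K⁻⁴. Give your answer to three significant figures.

ΔF = Δ[S(1−α)]/4 = (1−0.184)·+34.6/4 = 7.058 W m^-2.

7.06 W m^-2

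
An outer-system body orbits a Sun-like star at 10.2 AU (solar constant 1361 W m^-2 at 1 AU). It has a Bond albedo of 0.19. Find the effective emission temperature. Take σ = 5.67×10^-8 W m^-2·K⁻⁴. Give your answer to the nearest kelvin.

83 kelvin

Flux at the orbit: S = 1361/(10.2)² = 13.08 W m^-2.
The planet absorbs (1−α)S over its disc πR² and re-emits over 4πR², so the mean absorbed flux is (1−0.19)·13.08/4 = 2.649 W m^-2.
In equilibrium σT⁴ equals this, so T = 82.68 K.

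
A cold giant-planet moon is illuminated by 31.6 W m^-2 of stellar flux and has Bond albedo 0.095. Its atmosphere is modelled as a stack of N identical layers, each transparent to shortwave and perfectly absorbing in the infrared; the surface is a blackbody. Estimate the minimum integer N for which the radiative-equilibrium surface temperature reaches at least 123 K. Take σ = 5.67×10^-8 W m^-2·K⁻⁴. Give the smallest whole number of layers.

1

Top-of-atmosphere balance: σT_e⁴ = S(1−α)/4 = 7.150 W m^-2 → T_e = 106.0 K.
Need (N+1)T_e⁴ ≥ T_s⁴, i.e. N+1 ≥ (123/106.0)⁴ = 1.815.
The minimum whole number is N = 1.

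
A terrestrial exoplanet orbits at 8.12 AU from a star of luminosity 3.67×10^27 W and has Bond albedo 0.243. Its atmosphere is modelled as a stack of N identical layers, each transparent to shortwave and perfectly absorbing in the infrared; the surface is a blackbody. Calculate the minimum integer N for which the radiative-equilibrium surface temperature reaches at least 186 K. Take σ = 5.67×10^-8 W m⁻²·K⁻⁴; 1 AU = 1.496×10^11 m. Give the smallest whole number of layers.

Orbital distance: d = 8.12 AU = 1.215×10^12 m.
Spreading L over a sphere of radius d: S = 3.67×10^27/(4π·1.21×10^12²) = 197.9 W m⁻².
Top-of-atmosphere balance: σT_e⁴ = S(1−α)/4 = 37.46 W m⁻² → T_e = 160.3 K.
Need (N+1)T_e⁴ ≥ T_s⁴, i.e. N+1 ≥ (186/160.3)⁴ = 1.812.
So N ≥ 0.812; the smallest integer is N = 1.

1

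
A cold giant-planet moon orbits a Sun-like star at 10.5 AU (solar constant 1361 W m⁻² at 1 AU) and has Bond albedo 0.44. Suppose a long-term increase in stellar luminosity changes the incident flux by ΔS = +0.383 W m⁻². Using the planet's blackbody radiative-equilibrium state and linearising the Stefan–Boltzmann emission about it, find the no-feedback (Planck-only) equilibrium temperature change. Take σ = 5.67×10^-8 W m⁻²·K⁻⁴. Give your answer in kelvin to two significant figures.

Flux at the orbit: S = 1361/(10.5)² = 12.34 W m⁻².
Reference equilibrium: T_e = [S(1−α)/(4σ)]^(1/4) = 74.30 K.
Only a fraction (1−α) is absorbed and it's spread over 4πR², so ΔF = (1−α)ΔS/4 = 0.05362 W m⁻².
Linearising σT⁴ gives d(σT⁴)/dT = 4σT_e³ = 0.09304 W m⁻² per K.
ΔT₀ = ΔF/λ_P = 0.05362/0.09304 = 0.576 K.

0.58 kelvin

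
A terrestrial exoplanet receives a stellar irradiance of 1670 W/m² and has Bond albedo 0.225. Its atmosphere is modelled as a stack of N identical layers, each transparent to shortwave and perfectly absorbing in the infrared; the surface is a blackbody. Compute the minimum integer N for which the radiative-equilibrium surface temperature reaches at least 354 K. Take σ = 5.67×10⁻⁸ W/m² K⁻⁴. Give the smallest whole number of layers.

2

The effective emission temperature is T_e = [S(1−α)/(4σ)]^¼ = 274.8 K.
Need (N+1)T_e⁴ ≥ T_s⁴, i.e. N+1 ≥ (354/274.8)⁴ = 2.752.
The minimum whole number is N = 2.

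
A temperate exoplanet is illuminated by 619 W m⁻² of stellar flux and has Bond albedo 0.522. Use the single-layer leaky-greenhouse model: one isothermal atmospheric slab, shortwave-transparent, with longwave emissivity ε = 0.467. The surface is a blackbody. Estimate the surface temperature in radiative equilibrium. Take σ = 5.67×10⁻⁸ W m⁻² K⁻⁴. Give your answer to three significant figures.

203 K

Effective emission temperature (TOA balance): σT_e⁴ = S(1−α)/4 = 73.97 W m⁻² → T_e = 190.1 K.
For a single slab of emissivity ε, T_s⁴ = 2T_e⁴/(2−ε); thus T_s = 190.1·(1.305)^(1/4) = 203.1 K.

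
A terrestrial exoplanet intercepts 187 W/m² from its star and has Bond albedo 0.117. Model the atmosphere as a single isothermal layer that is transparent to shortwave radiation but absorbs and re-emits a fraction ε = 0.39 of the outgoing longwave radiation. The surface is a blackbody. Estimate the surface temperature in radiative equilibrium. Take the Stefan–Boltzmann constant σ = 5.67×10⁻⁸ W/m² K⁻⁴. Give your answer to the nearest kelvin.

173 K

The planet radiates to space at T_e = [S(1−α)/(4σ)]^(1/4) = 164.3 K.
For a single slab of emissivity ε, T_s⁴ = 2T_e⁴/(2−ε); thus T_s = 164.3·(1.242)^(1/4) = 173.4 K.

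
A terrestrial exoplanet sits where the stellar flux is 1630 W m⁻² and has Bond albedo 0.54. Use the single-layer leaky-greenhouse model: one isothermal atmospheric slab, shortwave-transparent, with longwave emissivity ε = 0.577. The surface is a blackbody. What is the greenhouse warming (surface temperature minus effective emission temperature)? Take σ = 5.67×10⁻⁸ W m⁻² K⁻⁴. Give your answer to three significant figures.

The planet radiates to space at T_e = [S(1−α)/(4σ)]^(1/4) = 239.8 K.
Surface balance with a leaky layer gives σT_s⁴ = σT_e⁴·2/(2−ε), so T_s = T_e·[2/(2−0.577)]^(1/4) = 261.1 K.
T_s − T_e = 261.1 − 239.8 = 21.30 K.

21.3 K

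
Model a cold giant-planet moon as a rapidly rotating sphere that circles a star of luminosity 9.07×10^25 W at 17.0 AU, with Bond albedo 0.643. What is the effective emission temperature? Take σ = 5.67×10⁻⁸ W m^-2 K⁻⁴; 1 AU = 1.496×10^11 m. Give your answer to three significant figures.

Orbital distance: d = 17.0 AU = 2.543×10^12 m.
S = L/(4πd²) = 1.116 W m^-2.
Averaging over the sphere, the absorbed flux is S(1−α)/4 = 0.09960 W m^-2.
In equilibrium σT⁴ equals this, so T = 36.41 K.

36.4 kelvin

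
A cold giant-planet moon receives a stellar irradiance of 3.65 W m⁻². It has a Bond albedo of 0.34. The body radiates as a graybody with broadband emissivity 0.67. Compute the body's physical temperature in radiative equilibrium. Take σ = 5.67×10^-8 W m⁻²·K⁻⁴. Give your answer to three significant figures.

Absorbed flux (global mean): S(1−α)/4 = 3.650·0.66/4 = 0.6022 W m⁻².
Radiative balance εσT⁴ = 0.6022 gives T = [0.6022/(0.67·σ)]^(1/4) = 63.10 K.

63.1 kelvin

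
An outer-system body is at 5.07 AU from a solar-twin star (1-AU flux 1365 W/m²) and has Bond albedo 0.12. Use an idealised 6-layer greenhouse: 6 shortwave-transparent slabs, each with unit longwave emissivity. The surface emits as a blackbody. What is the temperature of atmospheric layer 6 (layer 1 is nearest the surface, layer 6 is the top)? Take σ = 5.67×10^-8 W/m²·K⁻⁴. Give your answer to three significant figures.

By the inverse-square law, S = 1365/5.07² = 53.10 W/m².
Top-of-atmosphere balance: σT_e⁴ = S(1−α)/4 = 11.68 W/m² → T_e = 119.8 K.
In the N-layer model, layer k (counted from the surface) has T_k = (N+1−k)^(1/4)·T_e.
With k = 6: T_6 = (6+1−6)^¼·119.8 K = 119.8 K.

120 K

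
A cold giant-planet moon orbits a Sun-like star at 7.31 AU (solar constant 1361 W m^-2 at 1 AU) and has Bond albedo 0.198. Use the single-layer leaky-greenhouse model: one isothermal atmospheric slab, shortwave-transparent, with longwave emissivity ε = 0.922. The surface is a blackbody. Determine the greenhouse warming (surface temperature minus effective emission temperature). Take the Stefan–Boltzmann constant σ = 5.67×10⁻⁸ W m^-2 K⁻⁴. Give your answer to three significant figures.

16.3 kelvin

Irradiance scales as 1/d², so S = 1361 W m^-2 × (1/7.31)² = 25.47 W m^-2.
The planet radiates to space at T_e = [S(1−α)/(4σ)]^(1/4) = 97.42 K.
The surface balance (absorbed SW + ε·downward IR = σT_s⁴) with T_a⁴ = T_s⁴/2 reduces to T_s = T_e·[2/(2−ε)]^¼ = 113.7 K.
Greenhouse warming: T_s − T_e = 16.28 K.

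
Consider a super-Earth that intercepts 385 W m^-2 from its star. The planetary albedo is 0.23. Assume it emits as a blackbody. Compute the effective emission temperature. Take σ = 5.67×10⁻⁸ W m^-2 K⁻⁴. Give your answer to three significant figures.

The planet absorbs (1−α)S over its disc πR² and re-emits over 4πR², so the mean absorbed flux is (1−0.23)·385.0/4 = 74.11 W m^-2.
In equilibrium σT⁴ equals this, so T = 190.1 K.

190 kelvin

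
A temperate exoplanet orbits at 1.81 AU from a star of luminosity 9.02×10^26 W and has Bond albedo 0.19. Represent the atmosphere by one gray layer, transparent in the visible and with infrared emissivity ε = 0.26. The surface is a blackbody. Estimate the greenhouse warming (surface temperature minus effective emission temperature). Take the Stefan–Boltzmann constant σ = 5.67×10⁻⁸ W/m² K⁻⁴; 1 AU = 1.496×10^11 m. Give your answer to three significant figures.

8.62 K

d = 1.81 × 1.496×10^11 m = 2.708×10^11 m.
Flux at the orbit: S = L/(4πd²) = 9.02×10^26/(4π·(2.71×10^11)²) = 979.0 W/m².
The planet radiates to space at T_e = [S(1−α)/(4σ)]^(1/4) = 243.2 K.
The surface balance (absorbed SW + ε·downward IR = σT_s⁴) with T_a⁴ = T_s⁴/2 reduces to T_s = T_e·[2/(2−ε)]^¼ = 251.8 K.
The atmosphere warms the surface by 8.615 K.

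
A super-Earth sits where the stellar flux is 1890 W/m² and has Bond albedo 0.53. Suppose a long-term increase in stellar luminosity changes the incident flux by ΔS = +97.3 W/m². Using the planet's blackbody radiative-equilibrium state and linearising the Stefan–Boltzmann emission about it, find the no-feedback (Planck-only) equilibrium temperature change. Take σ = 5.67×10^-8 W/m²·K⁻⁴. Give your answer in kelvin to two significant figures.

3.2 K

The baseline emission temperature is T_e = 250.2 K.
Only a fraction (1−α) is absorbed and it's spread over 4πR², so ΔF = (1−α)ΔS/4 = 11.43 W/m².
Linearising σT⁴ gives d(σT⁴)/dT = 4σT_e³ = 3.551 W/m² per K.
So ΔT₀ = 11.43/3.551 = 3.22 K.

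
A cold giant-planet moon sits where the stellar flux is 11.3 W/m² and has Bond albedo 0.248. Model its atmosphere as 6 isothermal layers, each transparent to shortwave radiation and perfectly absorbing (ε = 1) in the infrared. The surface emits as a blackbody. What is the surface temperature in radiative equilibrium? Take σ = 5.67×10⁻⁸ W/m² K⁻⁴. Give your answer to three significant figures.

127 K

The effective emission temperature is T_e = [S(1−α)/(4σ)]^¼ = 78.24 K.
For an N-layer opaque stack, T_s⁴ = (N+1)T_e⁴, hence T_s = (7)^(1/4)×78.24 K = 127.3 K.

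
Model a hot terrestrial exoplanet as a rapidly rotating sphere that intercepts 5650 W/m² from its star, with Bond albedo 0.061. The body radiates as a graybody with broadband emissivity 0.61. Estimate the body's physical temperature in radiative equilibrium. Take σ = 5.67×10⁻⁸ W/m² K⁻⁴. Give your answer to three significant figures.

443 K

The planet absorbs (1−α)S over its disc πR² and re-emits over 4πR², so the mean absorbed flux is (1−0.061)·5650/4 = 1326 W/m².
Equating to εσT⁴ with ε = 0.61: T = (1326/0.61σ)^(1/4) = 442.5 K.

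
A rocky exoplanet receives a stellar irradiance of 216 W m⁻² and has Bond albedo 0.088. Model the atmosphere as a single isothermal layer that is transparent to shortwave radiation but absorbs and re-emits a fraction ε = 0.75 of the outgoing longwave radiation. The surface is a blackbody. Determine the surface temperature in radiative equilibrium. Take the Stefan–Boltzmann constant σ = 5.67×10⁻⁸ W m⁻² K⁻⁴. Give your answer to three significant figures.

Effective emission temperature (TOA balance): σT_e⁴ = S(1−α)/4 = 49.25 W m⁻² → T_e = 171.7 K.
For a single slab of emissivity ε, T_s⁴ = 2T_e⁴/(2−ε); thus T_s = 171.7·(1.6)^(1/4) = 193.1 K.

193 K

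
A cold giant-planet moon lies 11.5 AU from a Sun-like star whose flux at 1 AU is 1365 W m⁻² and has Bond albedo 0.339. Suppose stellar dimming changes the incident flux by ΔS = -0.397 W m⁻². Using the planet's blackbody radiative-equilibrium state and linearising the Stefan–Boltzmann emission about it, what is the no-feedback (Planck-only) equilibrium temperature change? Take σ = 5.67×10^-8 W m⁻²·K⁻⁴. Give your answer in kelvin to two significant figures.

-0.71 K

By the inverse-square law, S = 1365/11.5² = 10.32 W m⁻².
Unperturbed T_e = [10.32·(1−0.339)/(4σ)]^¼ = 74.06 K.
Only a fraction (1−α) is absorbed and it's spread over 4πR², so ΔF = (1−α)ΔS/4 = -0.06560 W m⁻².
Linearising σT⁴ gives d(σT⁴)/dT = 4σT_e³ = 0.09212 W m⁻² per K.
ΔT₀ = ΔF/λ_P = -0.06560/0.09212 = -0.712 K.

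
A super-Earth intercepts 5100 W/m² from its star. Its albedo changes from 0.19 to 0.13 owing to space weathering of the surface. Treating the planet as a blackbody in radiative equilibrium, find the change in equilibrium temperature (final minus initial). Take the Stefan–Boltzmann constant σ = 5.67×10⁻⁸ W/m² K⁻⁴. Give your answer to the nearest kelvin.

7 kelvin

Before: T₁ = [5100·0.81/(4σ)]^(1/4) = 367.4 K.
Final:   T₂ = [S(1−0.13)/(4σ)]^(1/4) = 374.0 K.
ΔT = T₂ − T₁ = 6.622 K.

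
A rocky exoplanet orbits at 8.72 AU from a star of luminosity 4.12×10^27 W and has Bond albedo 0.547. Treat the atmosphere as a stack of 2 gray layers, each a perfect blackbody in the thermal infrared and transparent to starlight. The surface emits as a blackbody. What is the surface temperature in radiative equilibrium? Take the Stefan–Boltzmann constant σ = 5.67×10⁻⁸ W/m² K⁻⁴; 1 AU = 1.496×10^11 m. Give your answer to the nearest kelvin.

184 K

Orbital distance: d = 8.72 AU = 1.305×10^12 m.
Spreading L over a sphere of radius d: S = 4.12×10^27/(4π·1.30×10^12²) = 192.7 W/m².
Top-of-atmosphere balance: σT_e⁴ = S(1−α)/4 = 21.82 W/m² → T_e = 140.1 K.
For an N-layer opaque stack, T_s⁴ = (N+1)T_e⁴, hence T_s = (3)^(1/4)×140.1 K = 184.3 K.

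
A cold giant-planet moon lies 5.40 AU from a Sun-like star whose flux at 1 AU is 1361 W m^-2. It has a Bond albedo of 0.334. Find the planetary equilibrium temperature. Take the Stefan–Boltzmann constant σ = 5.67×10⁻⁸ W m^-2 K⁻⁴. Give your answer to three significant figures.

Flux at the orbit: S = 1361/(5.40)² = 46.67 W m^-2.
The planet absorbs (1−α)S over its disc πR² and re-emits over 4πR², so the mean absorbed flux is (1−0.334)·46.67/4 = 7.771 W m^-2.
In equilibrium σT⁴ equals this, so T = 108.2 K.

108 K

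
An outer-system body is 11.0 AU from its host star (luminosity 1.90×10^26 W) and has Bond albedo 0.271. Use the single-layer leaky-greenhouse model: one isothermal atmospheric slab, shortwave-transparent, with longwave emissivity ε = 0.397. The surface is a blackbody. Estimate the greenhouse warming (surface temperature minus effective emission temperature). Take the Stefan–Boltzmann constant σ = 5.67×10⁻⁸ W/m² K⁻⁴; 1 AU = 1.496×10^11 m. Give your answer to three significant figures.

d = 11.0 × 1.496×10^11 m = 1.646×10^12 m.
Flux at the orbit: S = L/(4πd²) = 1.90×10^26/(4π·(1.65×10^12)²) = 5.583 W/m².
At the top of the atmosphere, σT_e⁴ = S(1−α)/4 = 1.018 W/m², giving T_e = 65.09 K.
For a single slab of emissivity ε, T_s⁴ = 2T_e⁴/(2−ε); thus T_s = 65.09·(1.248)^(1/4) = 68.79 K.
The atmosphere warms the surface by 3.702 K.

3.70 K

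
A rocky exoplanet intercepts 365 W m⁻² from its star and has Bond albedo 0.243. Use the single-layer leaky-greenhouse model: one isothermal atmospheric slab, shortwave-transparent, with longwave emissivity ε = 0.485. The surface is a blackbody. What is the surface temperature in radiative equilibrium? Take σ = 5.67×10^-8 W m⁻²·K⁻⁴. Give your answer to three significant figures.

Effective emission temperature (TOA balance): σT_e⁴ = S(1−α)/4 = 69.08 W m⁻² → T_e = 186.8 K.
For a single slab of emissivity ε, T_s⁴ = 2T_e⁴/(2−ε); thus T_s = 186.8·(1.32)^(1/4) = 200.3 K.

200 kelvin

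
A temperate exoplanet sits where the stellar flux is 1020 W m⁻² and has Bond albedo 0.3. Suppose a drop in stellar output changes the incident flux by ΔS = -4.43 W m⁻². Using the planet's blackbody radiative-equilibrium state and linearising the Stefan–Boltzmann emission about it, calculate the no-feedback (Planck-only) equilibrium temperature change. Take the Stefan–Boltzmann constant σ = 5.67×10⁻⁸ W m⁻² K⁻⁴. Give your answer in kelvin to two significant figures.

-0.26 kelvin

Unperturbed T_e = [1020·(1−0.3)/(4σ)]^¼ = 236.9 K.
TOA radiative forcing: ΔF = (1−α)ΔS/4 = 0.7·(-4.43)/4 = -0.7752 W m⁻².
Planck response: λ_P = 4σT_e³ = 4·5.67×10⁻⁸·(236.9)³ = 3.014 W m⁻²/K.
So ΔT₀ = -0.7752/3.014 = -0.257 K.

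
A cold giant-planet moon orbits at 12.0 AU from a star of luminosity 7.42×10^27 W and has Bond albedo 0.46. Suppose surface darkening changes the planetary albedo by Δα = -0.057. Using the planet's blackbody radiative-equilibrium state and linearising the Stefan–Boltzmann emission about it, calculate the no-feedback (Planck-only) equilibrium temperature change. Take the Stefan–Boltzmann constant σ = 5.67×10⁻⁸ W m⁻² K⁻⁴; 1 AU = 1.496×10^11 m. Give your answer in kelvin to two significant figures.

3.8 K

Orbital distance: d = 12.0 AU = 1.795×10^12 m.
S = L/(4πd²) = 183.2 W m⁻².
Unperturbed T_e = [183.2·(1−0.46)/(4σ)]^¼ = 144.5 K.
ΔF = −(S/4)Δα = −(183.2/4)×(-0.057) = 2.611 W m⁻².
Linearising σT⁴ gives d(σT⁴)/dT = 4σT_e³ = 0.6846 W m⁻² per K.
So ΔT₀ = 2.611/0.6846 = 3.81 K.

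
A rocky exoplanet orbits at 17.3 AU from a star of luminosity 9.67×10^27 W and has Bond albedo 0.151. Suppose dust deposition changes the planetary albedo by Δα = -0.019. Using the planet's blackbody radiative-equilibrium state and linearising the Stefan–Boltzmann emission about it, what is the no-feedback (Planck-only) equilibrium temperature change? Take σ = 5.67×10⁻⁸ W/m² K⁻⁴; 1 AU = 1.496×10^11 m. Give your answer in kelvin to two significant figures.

0.81 K

Orbital distance: d = 17.3 AU = 2.588×10^12 m.
Spreading L over a sphere of radius d: S = 9.67×10^27/(4π·2.59×10^12²) = 114.9 W/m².
The baseline emission temperature is T_e = 144.0 K.
The change in absorbed flux is Δ[S(1−α)/4] = −SΔα/4 = 0.5457 W/m².
Planck response: λ_P = 4σT_e³ = 4·5.67×10⁻⁸·(144.0)³ = 0.6773 W/m²/K.
So ΔT₀ = 0.5457/0.6773 = 0.806 K.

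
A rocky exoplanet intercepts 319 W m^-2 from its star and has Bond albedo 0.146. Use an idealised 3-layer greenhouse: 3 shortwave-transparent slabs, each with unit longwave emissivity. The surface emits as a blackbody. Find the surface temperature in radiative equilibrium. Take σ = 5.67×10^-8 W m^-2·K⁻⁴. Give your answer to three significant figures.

The effective emission temperature is T_e = [S(1−α)/(4σ)]^¼ = 186.2 K.
Layer-by-layer balance gives σT_s⁴ = (N+1)σT_e⁴, so T_s = 4^¼·186.2 = 263.3 K.

263 kelvin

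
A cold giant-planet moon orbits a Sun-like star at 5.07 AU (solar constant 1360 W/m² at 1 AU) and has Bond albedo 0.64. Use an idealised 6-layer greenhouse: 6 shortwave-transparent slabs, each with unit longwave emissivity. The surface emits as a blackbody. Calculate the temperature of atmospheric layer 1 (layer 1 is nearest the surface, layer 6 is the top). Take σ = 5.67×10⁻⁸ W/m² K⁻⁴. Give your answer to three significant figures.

150 K

Flux at the orbit: S = 1360/(5.07)² = 52.91 W/m².
Top-of-atmosphere balance: σT_e⁴ = S(1−α)/4 = 4.762 W/m² → T_e = 95.73 K.
The net upward flux σT_e⁴ is constant between every pair of levels, so T_k⁴ = (N+1−k)T_e⁴.
With k = 1: T_1 = (6+1−1)^¼·95.73 K = 149.8 K.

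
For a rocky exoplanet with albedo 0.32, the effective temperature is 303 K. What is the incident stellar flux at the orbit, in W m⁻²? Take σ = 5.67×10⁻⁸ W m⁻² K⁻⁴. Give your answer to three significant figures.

Invert the energy balance for S: S = 4σT⁴/(1−α).
σT⁴ = 5.67×10⁻⁸·(303)⁴ = 477.9 W m⁻².
So S = 4×477.9/(1−0.32) = 2811 W m⁻².

2810 W m⁻²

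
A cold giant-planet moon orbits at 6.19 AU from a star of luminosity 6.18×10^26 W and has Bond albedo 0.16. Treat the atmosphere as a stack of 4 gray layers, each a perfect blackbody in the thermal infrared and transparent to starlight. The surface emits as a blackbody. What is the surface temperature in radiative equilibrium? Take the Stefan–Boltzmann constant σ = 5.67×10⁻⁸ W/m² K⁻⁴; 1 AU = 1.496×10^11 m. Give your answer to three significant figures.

181 K

d = 6.19 × 1.496×10^11 m = 9.260×10^11 m.
S = L/(4πd²) = 57.35 W/m².
The effective emission temperature is T_e = [S(1−α)/(4σ)]^¼ = 120.7 K.
Layer-by-layer balance gives σT_s⁴ = (N+1)σT_e⁴, so T_s = 5^¼·120.7 = 180.5 K.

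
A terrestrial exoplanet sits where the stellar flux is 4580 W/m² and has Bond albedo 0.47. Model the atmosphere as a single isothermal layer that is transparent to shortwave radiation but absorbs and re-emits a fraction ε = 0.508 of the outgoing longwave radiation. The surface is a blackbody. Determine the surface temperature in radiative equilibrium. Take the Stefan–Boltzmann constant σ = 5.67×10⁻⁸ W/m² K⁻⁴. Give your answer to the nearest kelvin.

At the top of the atmosphere, σT_e⁴ = S(1−α)/4 = 606.9 W/m², giving T_e = 321.6 K.
The surface balance (absorbed SW + ε·downward IR = σT_s⁴) with T_a⁴ = T_s⁴/2 reduces to T_s = T_e·[2/(2−ε)]^¼ = 346.1 K.

346 K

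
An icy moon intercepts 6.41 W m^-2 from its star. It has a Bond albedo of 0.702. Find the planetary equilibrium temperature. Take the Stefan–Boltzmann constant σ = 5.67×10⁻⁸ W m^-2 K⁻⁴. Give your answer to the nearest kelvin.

Absorbed flux (global mean): S(1−α)/4 = 6.410·0.298/4 = 0.4775 W m^-2.
Balancing against σT⁴: T = (0.4775/5.67×10⁻⁸)^(1/4) = 53.87 K.

54 K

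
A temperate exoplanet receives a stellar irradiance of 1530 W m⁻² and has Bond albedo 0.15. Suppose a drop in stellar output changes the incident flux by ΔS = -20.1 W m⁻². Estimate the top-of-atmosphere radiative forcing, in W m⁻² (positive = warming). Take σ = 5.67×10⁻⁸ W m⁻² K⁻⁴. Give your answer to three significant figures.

TOA radiative forcing: ΔF = (1−α)ΔS/4 = 0.85·(-20.1)/4 = -4.271 W m⁻².

-4.27 W m⁻²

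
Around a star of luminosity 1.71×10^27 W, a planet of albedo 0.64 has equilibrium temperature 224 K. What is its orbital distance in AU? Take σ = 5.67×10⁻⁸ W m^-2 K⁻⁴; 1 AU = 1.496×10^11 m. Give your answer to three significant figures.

Required flux: S = 4σT⁴/(1−α) = 1586 W m^-2.
S = L/(4πd²) → d = √(L/4πS) = √(1.71×10^27/(4π·1586)) = 2.929×10^11 m = 1.958 AU.

1.96 AU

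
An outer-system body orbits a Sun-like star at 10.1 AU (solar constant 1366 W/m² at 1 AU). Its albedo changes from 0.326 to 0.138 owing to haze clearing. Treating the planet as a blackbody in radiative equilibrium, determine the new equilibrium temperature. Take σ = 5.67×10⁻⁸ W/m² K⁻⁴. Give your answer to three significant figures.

84.5 K

Flux at the orbit: S = 1366/(10.1)² = 13.39 W/m².
With the new albedo, S(1−α₂)/4 = 2.886 W/m², so T₂ = 84.46 K.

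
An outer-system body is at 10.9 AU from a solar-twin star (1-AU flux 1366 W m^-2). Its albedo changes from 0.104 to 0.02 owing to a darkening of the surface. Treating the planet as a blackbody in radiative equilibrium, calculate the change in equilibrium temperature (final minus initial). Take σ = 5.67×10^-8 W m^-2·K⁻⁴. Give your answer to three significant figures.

By the inverse-square law, S = 1366/10.9² = 11.50 W m^-2.
With α = 0.104, T₁ = 82.09 K.
After:  T₂ = [11.50·0.98/(4σ)]^(1/4) = 83.95 K.
Change: 83.95 − 82.09 = 1.860 K.

1.86 K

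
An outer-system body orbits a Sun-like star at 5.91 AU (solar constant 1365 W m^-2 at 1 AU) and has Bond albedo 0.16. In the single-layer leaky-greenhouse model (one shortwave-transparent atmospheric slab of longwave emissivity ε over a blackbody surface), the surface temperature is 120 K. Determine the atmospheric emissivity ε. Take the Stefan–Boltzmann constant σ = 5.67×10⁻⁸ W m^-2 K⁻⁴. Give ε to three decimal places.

0.604

Flux at the orbit: S = 1365/(5.91)² = 39.08 W m^-2.
First, T_e = [39.08·(1−0.16)/(4σ)]^(1/4) = 109.7 K.
Inverting T_s⁴ = 2T_e⁴/(2−ε): (T_e/T_s)⁴ = 0.6980, so ε = 2(1 − 0.6980) = 0.6040.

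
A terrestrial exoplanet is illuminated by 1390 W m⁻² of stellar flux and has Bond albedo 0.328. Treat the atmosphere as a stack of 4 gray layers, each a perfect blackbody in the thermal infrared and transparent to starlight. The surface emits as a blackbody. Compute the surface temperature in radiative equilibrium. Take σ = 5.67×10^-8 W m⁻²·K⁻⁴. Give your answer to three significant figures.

379 K

Top-of-atmosphere balance: σT_e⁴ = S(1−α)/4 = 233.5 W m⁻² → T_e = 253.3 K.
Layer-by-layer balance gives σT_s⁴ = (N+1)σT_e⁴, so T_s = 5^¼·253.3 = 378.8 K.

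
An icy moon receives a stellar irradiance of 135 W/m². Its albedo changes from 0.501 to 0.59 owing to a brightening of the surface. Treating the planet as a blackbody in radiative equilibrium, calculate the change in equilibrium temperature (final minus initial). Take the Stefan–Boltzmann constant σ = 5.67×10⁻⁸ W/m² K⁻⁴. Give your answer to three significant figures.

With α = 0.501, T₁ = 131.3 K.
After:  T₂ = [135.0·0.41/(4σ)]^(1/4) = 125.0 K.
ΔT = T₂ − T₁ = -6.292 K.

-6.29 K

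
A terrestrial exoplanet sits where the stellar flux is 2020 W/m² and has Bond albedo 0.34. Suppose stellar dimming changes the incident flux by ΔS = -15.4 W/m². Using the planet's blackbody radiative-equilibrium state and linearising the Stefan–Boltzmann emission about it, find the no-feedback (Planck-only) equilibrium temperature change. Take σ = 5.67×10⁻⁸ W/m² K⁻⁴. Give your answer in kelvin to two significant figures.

Reference equilibrium: T_e = [S(1−α)/(4σ)]^(1/4) = 276.9 K.
Only a fraction (1−α) is absorbed and it's spread over 4πR², so ΔF = (1−α)ΔS/4 = -2.541 W/m².
Linearising σT⁴ gives d(σT⁴)/dT = 4σT_e³ = 4.815 W/m² per K.
Hence the no-feedback warming is ΔF/(4σT_e³) = -0.528 K.

-0.53 kelvin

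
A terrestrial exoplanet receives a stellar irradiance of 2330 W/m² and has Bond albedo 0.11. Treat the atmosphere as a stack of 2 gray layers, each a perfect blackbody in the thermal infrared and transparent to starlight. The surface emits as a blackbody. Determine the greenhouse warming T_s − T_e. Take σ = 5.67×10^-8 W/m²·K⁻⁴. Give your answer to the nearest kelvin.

98 K

The effective emission temperature is T_e = [S(1−α)/(4σ)]^¼ = 309.2 K.
T_s = (N+1)^(1/4)·T_e = 407.0 K.
Warming: T_s − T_e = 97.74 K.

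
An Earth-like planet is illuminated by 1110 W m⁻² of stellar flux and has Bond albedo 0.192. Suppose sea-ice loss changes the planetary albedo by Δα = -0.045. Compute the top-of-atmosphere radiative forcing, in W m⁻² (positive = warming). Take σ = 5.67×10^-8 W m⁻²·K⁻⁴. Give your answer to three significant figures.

12.5 W m⁻²

TOA radiative forcing: ΔF = −S·Δα/4 = −1110·(-0.045)/4 = 12.49 W m⁻².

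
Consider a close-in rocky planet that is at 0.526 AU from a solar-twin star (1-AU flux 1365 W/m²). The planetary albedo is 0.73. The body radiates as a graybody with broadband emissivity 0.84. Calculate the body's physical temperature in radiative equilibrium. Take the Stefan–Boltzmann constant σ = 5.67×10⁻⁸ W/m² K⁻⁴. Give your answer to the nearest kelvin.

289 kelvin

Flux at the orbit: S = 1365/(0.526)² = 4934 W/m².
Averaging over the sphere, the absorbed flux is S(1−α)/4 = 333.0 W/m².
Radiative balance εσT⁴ = 333.0 gives T = [333.0/(0.84·σ)]^(1/4) = 289.2 K.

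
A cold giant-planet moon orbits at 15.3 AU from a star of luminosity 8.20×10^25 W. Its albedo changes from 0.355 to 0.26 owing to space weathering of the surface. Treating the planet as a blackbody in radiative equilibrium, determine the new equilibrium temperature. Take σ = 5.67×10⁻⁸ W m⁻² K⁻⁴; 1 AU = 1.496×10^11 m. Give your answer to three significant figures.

d = 15.3 × 1.496×10^11 m = 2.289×10^12 m.
S = L/(4πd²) = 1.246 W m⁻².
T₂ = [S(1−α₂)/(4σ)]^(1/4) = [1.246·0.74/(4σ)]^(1/4) = 44.90 K.

44.9 kelvin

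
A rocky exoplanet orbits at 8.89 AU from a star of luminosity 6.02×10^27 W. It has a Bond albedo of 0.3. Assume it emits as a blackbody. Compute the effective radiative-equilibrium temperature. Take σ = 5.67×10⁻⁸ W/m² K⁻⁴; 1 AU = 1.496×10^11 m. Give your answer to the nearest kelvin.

Orbital distance: d = 8.89 AU = 1.330×10^12 m.
S = L/(4πd²) = 270.8 W/m².
Absorbed flux (global mean): S(1−α)/4 = 270.8·0.7/4 = 47.40 W/m².
Balancing against σT⁴: T = (47.40/5.67×10⁻⁸)^(1/4) = 170.0 K.

170 K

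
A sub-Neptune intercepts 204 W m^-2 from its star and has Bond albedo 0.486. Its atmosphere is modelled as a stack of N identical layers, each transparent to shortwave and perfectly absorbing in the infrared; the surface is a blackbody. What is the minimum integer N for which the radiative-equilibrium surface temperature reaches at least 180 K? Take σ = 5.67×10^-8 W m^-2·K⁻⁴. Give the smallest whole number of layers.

Top-of-atmosphere balance: σT_e⁴ = S(1−α)/4 = 26.21 W m^-2 → T_e = 146.6 K.
Need (N+1)T_e⁴ ≥ T_s⁴, i.e. N+1 ≥ (180/146.6)⁴ = 2.271.
The minimum whole number is N = 2.

2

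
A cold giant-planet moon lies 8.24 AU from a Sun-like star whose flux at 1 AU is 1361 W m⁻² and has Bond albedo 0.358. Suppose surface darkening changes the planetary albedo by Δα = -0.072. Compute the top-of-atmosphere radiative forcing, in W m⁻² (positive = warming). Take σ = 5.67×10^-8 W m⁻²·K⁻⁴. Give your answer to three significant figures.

0.361 W m⁻²

Flux at the orbit: S = 1361/(8.24)² = 20.04 W m⁻².
The change in absorbed flux is Δ[S(1−α)/4] = −SΔα/4 = 0.3608 W m⁻².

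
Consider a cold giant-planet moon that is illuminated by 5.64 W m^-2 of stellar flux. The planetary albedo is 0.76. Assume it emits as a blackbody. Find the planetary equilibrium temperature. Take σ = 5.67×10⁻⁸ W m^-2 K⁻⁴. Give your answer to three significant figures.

Absorbed flux (global mean): S(1−α)/4 = 5.640·0.24/4 = 0.3384 W m^-2.
In equilibrium σT⁴ equals this, so T = 49.43 K.

49.4 K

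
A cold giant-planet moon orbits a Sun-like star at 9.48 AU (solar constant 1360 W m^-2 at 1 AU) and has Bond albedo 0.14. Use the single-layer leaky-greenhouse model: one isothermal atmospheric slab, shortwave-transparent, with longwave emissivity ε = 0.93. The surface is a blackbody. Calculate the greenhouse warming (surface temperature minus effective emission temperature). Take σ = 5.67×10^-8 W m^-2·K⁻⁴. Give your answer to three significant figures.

Flux at the orbit: S = 1360/(9.48)² = 15.13 W m^-2.
Effective emission temperature (TOA balance): σT_e⁴ = S(1−α)/4 = 3.254 W m^-2 → T_e = 87.04 K.
The surface balance (absorbed SW + ε·downward IR = σT_s⁴) with T_a⁴ = T_s⁴/2 reduces to T_s = T_e·[2/(2−ε)]^¼ = 101.8 K.
Greenhouse warming: T_s − T_e = 14.73 K.

14.7 kelvin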